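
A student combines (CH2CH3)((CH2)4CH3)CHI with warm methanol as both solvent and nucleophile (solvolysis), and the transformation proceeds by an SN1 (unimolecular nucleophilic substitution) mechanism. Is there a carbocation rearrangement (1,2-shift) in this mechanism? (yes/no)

no

The first-formed carbocation is secondary.
No single 1,2-shift to an adjacent carbon would produce a more-substituted cation than the one already present, so no rearrangement occurs.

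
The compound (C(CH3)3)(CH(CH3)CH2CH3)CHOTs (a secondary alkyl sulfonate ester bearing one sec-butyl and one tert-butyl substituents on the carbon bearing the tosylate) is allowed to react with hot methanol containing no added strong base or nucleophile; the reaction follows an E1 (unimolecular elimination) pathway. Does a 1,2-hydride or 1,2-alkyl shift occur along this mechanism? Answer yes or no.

The first-formed carbocation is secondary.
The adjacent sec-butyl carbon already bears 2 other carbon substituents and has a hydrogen to migrate; after a 1,2-hydride shift from that carbon the positive charge sits on a tertiary centre.
Tertiary is more stable than secondary, so the shift occurs.

yes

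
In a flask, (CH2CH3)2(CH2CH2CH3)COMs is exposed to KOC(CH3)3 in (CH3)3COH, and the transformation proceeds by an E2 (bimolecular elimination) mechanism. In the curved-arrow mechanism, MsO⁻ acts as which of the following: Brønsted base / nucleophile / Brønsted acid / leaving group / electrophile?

leaving group

Step 1: The strong base (CH3)3CO⁻ removes a β-hydrogen; in the same concerted event the electrons of the breaking C–H bond form the new π(C=C) bond and the C–O σ-bond breaks, expelling MsO⁻. Anti-periplanar geometry; one transition state.
MsO⁻ departs with both electrons of the breaking σ-bond — that is the definition of a leaving group.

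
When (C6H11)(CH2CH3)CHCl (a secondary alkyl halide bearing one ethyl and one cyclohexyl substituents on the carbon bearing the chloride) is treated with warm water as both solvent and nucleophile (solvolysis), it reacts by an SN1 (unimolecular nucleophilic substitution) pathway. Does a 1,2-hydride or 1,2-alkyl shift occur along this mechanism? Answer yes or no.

yes

The first-formed carbocation is secondary.
The adjacent cyclohexyl carbon already bears 2 other carbon substituents and has a hydrogen to migrate; after a 1,2-hydride shift from that carbon the positive charge sits on a tertiary centre.
Tertiary is more stable than secondary, so the shift occurs.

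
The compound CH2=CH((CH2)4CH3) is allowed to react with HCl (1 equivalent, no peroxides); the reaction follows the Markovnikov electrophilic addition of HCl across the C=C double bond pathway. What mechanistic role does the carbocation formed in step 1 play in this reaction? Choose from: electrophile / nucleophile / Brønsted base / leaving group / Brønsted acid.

electrophile

Step 2: The Cl⁻ anion donates a lone pair to the carbocation, forming the new C–Cl σ-bond and giving the neutral alkyl halide.
The carbocation formed in step 1 accepts an electron pair into an empty or π* orbital — it is the electrophile.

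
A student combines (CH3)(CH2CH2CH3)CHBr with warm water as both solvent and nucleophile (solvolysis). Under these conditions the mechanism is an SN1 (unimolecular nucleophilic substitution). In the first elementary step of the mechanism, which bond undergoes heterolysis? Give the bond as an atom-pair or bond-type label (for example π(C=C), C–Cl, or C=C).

C–Br

Step 1: The C–Br bond breaks with both electrons going to the bromide; Br⁻ leaves and a secondary carbocation remains.
The bond broken in this step is the C–Br bond.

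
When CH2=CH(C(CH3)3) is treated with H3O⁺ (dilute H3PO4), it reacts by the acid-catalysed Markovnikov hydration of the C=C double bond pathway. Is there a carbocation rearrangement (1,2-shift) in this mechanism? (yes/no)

The first-formed carbocation is secondary.
The adjacent tert-butyl carbon has no hydrogen but bears methyl groups; migration of one methyl with its bonding pair (a 1,2-methyl shift) places the charge on a tertiary centre.
Tertiary is more stable than secondary, so the shift occurs.

yes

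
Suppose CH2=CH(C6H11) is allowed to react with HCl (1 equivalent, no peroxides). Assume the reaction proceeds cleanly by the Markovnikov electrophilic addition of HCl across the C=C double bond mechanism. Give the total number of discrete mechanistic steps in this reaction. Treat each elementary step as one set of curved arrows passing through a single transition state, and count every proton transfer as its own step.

3

Step 1: Electrophilic addition begins with the π(C=C) electrons forming a bond to the proton of HCl. Following Markovnikov's rule, the resulting cation is secondary. The H–Cl bond breaks heterolytically, releasing Cl⁻.
Step 2: A 1,2-hydride shift from the adjacent cyclohexyl carbon moves the positive charge from the secondary centre to an adjacent carbon, generating a more stable tertiary carbocation.
Step 3: Nucleophilic attack by Cl⁻ on the carbocation completes the addition, giving R–Cl.
Total: 3 elementary steps.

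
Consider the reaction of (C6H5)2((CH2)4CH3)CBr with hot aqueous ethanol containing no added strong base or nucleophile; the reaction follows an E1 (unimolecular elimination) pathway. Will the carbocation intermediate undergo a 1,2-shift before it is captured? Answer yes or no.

no

The first-formed carbocation is tertiary.
No single 1,2-shift to an adjacent carbon would produce a more-substituted cation than the one already present, so no rearrangement occurs.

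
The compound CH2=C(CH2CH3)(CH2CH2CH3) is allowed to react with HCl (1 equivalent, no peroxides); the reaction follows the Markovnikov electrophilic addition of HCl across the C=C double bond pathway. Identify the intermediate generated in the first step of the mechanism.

Step 1: The π electrons of the C=C bond attack a proton of HCl; Markovnikov addition places the new C–H on the less-substituted alkene carbon, so the positive charge ends up on the more-substituted carbon — a tertiary carbocation. The H–Cl bond breaks heterolytically, releasing Cl⁻.
After step 1 the species present is a tertiary carbocation.

tertiary carbocation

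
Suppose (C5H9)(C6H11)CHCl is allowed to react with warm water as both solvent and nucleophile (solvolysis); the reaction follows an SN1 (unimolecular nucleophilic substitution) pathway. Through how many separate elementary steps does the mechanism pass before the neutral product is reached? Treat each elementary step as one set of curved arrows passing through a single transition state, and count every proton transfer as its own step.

4

Step 1: The C–Cl bond breaks with both electrons going to the chloride; Cl⁻ leaves and a secondary carbocation remains.
Step 2: A hydride (H with its bonding pair) migrates from the adjacent cyclopentyl carbon to the cationic centre — a 1,2-hydride shift — upgrading the secondary cation to a tertiary one.
Step 3: A lone pair on the oxygen of H2O attacks the carbocation, forming a new C–O σ-bond and an oxonium ion.
Step 4: Deprotonation of the oxonium oxygen by solvent water yields the neutral alcohol.
Total: 4 elementary steps.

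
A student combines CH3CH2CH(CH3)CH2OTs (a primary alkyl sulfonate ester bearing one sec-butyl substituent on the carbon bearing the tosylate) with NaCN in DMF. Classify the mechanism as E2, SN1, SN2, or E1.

SN2

Conditions: a primary substrate with a strong nucleophile in the polar aprotic solvent DMF.
These conditions are the textbook signature of the SN2 pathway.
An unhindered substrate with a strong nucleophile in a polar aprotic solvent favours one-step backside displacement.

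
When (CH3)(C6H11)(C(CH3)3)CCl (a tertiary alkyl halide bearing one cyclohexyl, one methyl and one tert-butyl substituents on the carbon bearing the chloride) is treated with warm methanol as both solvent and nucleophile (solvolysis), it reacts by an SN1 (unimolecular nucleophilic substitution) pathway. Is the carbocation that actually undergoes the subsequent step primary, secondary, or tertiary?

tertiary

Step 1: Unassisted departure of Cl⁻ (taking the C–Cl bonding pair) generates a tertiary carbocation.
No single 1,2-shift to an adjacent carbon would give a more-substituted cation, so no rearrangement occurs.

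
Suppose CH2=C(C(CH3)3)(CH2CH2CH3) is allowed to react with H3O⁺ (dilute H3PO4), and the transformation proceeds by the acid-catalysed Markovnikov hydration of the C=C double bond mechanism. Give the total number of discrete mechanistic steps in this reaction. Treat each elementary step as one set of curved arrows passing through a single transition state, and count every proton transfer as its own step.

Step 1: Electrophilic addition begins with the π(C=C) electrons forming a bond to the proton of H3O⁺. Following Markovnikov's rule, the resulting cation is tertiary. H2O is released.
(No 1,2-shift: no single shift to an adjacent carbon would give a more stable cation.)
Step 2: Nucleophilic capture of the cation by H2O produces the protonated alcohol (an oxonium ion).
Step 3: Proton transfer from the O–H of the oxonium ion to H2O completes the catalytic cycle and yields the alcohol.
Total: 3 elementary steps.

3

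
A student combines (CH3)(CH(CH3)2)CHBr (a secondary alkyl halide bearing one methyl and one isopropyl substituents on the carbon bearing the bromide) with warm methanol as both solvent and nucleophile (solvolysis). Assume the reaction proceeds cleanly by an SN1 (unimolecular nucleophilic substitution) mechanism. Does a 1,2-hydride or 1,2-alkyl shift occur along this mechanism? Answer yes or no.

yes

The first-formed carbocation is secondary.
The adjacent isopropyl carbon already bears 2 other carbon substituents and has a hydrogen to migrate; after a 1,2-hydride shift from that carbon the positive charge sits on a tertiary centre.
Tertiary is more stable than secondary, so the shift occurs.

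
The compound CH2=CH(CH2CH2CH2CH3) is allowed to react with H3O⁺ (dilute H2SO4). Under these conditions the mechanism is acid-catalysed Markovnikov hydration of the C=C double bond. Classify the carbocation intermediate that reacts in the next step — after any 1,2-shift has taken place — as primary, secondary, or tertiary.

secondary

Step 1: Electrophilic addition begins with the π(C=C) electrons forming a bond to the proton of H3O⁺. Following Markovnikov's rule, the resulting cation is secondary. H2O is released.
No single 1,2-shift to an adjacent carbon would give a more-substituted cation, so no rearrangement occurs.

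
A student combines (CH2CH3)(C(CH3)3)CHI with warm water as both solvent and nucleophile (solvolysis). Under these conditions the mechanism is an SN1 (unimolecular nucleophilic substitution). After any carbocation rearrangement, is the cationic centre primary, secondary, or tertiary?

Step 1: The C–I bond breaks with both electrons going to the iodide; I⁻ leaves and a secondary carbocation remains.
Step 2: A 1,2-methyl shift from the adjacent tert-butyl carbon moves the positive charge from the secondary centre to an adjacent carbon, generating a more stable tertiary carbocation.
The cation rearranges from secondary to tertiary via a 1,2-methyl shift from the adjacent tert-butyl carbon; the tertiary cation is what reacts next.

tertiary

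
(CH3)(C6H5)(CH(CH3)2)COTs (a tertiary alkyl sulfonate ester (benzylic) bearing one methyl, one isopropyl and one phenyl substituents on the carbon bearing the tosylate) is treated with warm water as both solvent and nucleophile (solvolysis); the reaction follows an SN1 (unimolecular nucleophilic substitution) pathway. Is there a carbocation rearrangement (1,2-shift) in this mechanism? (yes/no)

no

The first-formed carbocation is tertiary.
No single 1,2-shift to an adjacent carbon would produce a more-substituted cation than the one already present, so no rearrangement occurs.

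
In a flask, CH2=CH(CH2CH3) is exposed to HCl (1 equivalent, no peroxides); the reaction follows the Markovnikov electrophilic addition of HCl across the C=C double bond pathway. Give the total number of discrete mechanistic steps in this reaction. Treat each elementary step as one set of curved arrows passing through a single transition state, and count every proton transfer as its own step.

2

Step 1: Protonation of the alkene by HCl: the π bond acts as the nucleophile and picks up H⁺, giving the more stable (Markovnikov) secondary carbocation. The H–Cl bond breaks heterolytically, releasing Cl⁻.
(No 1,2-shift: no single shift to an adjacent carbon would give a more stable cation.)
Step 2: Nucleophilic attack by Cl⁻ on the carbocation completes the addition, giving R–Cl.
Total: 2 elementary steps.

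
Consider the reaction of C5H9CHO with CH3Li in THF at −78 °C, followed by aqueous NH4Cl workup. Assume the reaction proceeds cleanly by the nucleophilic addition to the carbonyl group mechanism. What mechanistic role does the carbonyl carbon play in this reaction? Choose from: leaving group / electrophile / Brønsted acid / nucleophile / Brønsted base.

Step 1: Nucleophilic addition: the carbanion-like carbon of CH3Li adds to the carbonyl carbon, pushing the π(C=O) electron pair onto oxygen and giving a tetrahedral alkoxide.
The carbonyl carbon accepts an electron pair into an empty or π* orbital — it is the electrophile.

electrophile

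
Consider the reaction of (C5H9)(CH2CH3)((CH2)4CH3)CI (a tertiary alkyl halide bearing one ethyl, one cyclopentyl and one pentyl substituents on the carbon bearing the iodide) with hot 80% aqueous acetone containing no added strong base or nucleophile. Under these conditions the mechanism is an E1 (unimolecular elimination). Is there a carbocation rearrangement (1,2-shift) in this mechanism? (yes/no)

The first-formed carbocation is tertiary.
No single 1,2-shift to an adjacent carbon would produce a more-substituted cation than the one already present, so no rearrangement occurs.

no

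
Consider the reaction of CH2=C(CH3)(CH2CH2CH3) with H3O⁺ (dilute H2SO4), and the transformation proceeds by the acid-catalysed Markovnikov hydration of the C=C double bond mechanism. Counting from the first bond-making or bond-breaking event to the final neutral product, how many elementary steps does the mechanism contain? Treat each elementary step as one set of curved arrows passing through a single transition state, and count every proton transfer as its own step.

Step 1: Electrophilic addition begins with the π(C=C) electrons forming a bond to the proton of H3O⁺. Following Markovnikov's rule, the resulting cation is tertiary. H2O is released.
(No 1,2-shift: no single shift to an adjacent carbon would give a more stable cation.)
Step 2: A lone pair on the oxygen of H2O attacks the carbocation, forming a C–O bond and an oxonium ion (a protonated alcohol).
Step 3: Proton transfer from the O–H of the oxonium ion to H2O completes the catalytic cycle and yields the alcohol.
Total: 3 elementary steps.

3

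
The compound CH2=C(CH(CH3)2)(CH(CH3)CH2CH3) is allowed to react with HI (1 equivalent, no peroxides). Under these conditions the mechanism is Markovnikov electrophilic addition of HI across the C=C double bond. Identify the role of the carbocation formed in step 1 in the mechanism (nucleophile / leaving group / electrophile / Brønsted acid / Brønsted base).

Step 2: The I⁻ anion donates a lone pair to the carbocation, forming the new C–I σ-bond and giving the neutral alkyl halide.
The carbocation formed in step 1 accepts an electron pair into an empty or π* orbital — it is the electrophile.

electrophile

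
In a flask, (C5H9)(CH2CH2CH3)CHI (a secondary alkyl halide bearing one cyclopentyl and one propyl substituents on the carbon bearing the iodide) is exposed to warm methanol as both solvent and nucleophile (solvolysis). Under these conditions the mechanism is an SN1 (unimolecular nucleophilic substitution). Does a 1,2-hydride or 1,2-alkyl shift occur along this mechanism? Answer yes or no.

yes

The first-formed carbocation is secondary.
The adjacent cyclopentyl carbon already bears 2 other carbon substituents and has a hydrogen to migrate; after a 1,2-hydride shift from that carbon the positive charge sits on a tertiary centre.
Tertiary is more stable than secondary, so the shift occurs.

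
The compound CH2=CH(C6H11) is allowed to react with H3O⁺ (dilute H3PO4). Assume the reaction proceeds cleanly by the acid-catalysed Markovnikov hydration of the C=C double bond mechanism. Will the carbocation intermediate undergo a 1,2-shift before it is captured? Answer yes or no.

yes

The first-formed carbocation is secondary.
The adjacent cyclohexyl carbon already bears 2 other carbon substituents and has a hydrogen to migrate; after a 1,2-hydride shift from that carbon the positive charge sits on a tertiary centre.
Tertiary is more stable than secondary, so the shift occurs.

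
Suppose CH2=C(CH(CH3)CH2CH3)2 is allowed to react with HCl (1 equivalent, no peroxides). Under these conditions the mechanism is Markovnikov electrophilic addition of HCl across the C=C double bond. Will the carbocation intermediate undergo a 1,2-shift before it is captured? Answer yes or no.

no

The first-formed carbocation is tertiary.
No single 1,2-shift to an adjacent carbon would produce a more-substituted cation than the one already present, so no rearrangement occurs.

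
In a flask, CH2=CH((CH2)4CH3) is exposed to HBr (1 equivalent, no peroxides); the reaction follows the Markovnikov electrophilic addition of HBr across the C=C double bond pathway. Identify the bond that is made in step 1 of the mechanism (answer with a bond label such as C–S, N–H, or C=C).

C–H

Step 1: The π electrons of the C=C bond attack a proton of HBr; Markovnikov addition places the new C–H on the less-substituted alkene carbon, so the positive charge ends up on the more-substituted carbon — a secondary carbocation. The H–Br bond breaks heterolytically, releasing Br⁻.
The bond formed in this step is the C–H bond.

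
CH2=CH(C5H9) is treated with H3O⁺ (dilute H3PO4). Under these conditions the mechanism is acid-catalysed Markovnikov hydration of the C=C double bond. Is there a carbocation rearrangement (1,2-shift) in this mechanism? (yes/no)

The first-formed carbocation is secondary.
The adjacent cyclopentyl carbon already bears 2 other carbon substituents and has a hydrogen to migrate; after a 1,2-hydride shift from that carbon the positive charge sits on a tertiary centre.
Tertiary is more stable than secondary, so the shift occurs.

yes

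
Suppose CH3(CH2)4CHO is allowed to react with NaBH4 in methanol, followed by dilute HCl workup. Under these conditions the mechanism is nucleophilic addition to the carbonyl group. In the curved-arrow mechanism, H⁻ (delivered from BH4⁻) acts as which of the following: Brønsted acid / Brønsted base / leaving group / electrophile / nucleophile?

nucleophile

Step 1: H⁻ (delivered from BH4⁻) attacks the sp² carbonyl carbon; the C=O π bond breaks and the electrons end up as a lone pair on the alkoxide oxygen of the tetrahedral intermediate.
H⁻ (delivered from BH4⁻) donates an electron pair to form a new σ-bond to carbon — it is the nucleophile.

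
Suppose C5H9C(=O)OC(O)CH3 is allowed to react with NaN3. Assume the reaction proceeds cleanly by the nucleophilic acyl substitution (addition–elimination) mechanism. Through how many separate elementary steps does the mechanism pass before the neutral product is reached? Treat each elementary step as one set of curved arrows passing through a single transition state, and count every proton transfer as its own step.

2

Step 1: Nucleophilic addition of N3⁻ to the acyl carbon breaks the π(C=O) bond and yields a tetrahedral, anionic intermediate.
Step 2: An oxygen lone pair re-forms the C=O π bond as the C–O σ-bond breaks; CH3CO2⁻ is expelled.
Total: 2 elementary steps.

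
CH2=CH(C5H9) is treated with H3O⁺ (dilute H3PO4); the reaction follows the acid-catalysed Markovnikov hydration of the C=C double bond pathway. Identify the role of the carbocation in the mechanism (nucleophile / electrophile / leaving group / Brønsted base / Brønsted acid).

Step 3: Nucleophilic capture of the cation by H2O produces the protonated alcohol (an oxonium ion).
The carbocation accepts an electron pair into an empty or π* orbital — it is the electrophile.

electrophile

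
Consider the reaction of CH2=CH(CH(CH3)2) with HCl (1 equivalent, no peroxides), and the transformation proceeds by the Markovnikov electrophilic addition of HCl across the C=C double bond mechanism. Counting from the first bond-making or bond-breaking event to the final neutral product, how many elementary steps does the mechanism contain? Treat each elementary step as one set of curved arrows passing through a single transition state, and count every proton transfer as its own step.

3

Step 1: Protonation of the alkene by HCl: the π bond acts as the nucleophile and picks up H⁺, giving the more stable (Markovnikov) secondary carbocation. The H–Cl bond breaks heterolytically, releasing Cl⁻.
Step 2: A hydride (H with its bonding pair) migrates from the adjacent isopropyl carbon to the cationic centre — a 1,2-hydride shift — upgrading the secondary cation to a tertiary one.
Step 3: Cl⁻ captures the cation: a lone pair on Cl⁻ fills the empty p orbital, producing the alkyl halide product.
Total: 3 elementary steps.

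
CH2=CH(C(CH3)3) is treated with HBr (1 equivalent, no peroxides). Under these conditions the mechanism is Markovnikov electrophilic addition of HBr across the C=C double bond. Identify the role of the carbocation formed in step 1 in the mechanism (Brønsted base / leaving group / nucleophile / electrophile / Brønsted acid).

electrophile

Step 3: Br⁻ captures the cation: a lone pair on Br⁻ fills the empty p orbital, producing the alkyl halide product.
The carbocation formed in step 1 accepts an electron pair into an empty or π* orbital — it is the electrophile.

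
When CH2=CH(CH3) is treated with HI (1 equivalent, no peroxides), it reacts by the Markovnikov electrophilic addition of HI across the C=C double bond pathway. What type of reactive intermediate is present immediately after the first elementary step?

Step 1: Electrophilic addition begins with the π(C=C) electrons forming a bond to the proton of HI. Following Markovnikov's rule, the resulting cation is secondary. The H–I bond breaks heterolytically, releasing I⁻.
After step 1 the species present is a secondary carbocation.

secondary carbocation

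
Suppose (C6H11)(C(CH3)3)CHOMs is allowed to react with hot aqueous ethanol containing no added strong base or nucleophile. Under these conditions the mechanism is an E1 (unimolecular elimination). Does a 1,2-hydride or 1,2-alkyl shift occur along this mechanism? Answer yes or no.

The first-formed carbocation is secondary.
The adjacent cyclohexyl carbon already bears 2 other carbon substituents and has a hydrogen to migrate; after a 1,2-hydride shift from that carbon the positive charge sits on a tertiary centre.
Tertiary is more stable than secondary, so the shift occurs.

yes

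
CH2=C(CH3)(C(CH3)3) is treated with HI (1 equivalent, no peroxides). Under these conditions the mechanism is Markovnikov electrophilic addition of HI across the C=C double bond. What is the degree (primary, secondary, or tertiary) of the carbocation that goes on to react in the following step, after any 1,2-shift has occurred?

tertiary

Step 1: The π electrons of the C=C bond attack a proton of HI; Markovnikov addition places the new C–H on the less-substituted alkene carbon, so the positive charge ends up on the more-substituted carbon — a tertiary carbocation. The H–I bond breaks heterolytically, releasing I⁻.
No single 1,2-shift to an adjacent carbon would give a more-substituted cation, so no rearrangement occurs.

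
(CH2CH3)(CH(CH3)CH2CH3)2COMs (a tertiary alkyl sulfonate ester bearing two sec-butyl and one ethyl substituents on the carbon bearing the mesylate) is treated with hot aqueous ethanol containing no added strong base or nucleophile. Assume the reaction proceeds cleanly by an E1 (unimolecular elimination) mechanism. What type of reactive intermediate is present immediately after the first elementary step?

Step 1: Rate-determining heterolysis of the C–O bond gives MsO⁻ and a tertiary carbocation.
After step 1 the species present is a tertiary carbocation.

tertiary carbocation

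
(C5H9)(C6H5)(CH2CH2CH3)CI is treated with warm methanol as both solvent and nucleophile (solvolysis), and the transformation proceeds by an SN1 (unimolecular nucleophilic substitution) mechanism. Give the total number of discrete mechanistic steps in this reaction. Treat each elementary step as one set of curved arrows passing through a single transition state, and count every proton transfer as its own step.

3

Step 1: The C–I bond breaks with both electrons going to the iodide; I⁻ leaves and a tertiary carbocation remains.
(No 1,2-shift: no single shift to an adjacent carbon would give a more stable cation.)
Step 2: Nucleophilic capture: the oxygen of CH3OH bonds to the cationic carbon, producing an oxonium-ion intermediate.
Step 3: Deprotonation of the oxonium oxygen by solvent methanol yields the neutral ether.
Total: 3 elementary steps.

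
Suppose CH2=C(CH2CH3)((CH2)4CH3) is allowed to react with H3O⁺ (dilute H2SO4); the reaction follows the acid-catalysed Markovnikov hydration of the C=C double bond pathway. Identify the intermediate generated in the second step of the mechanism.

Step 1: Protonation of the alkene by H3O⁺: the π bond acts as the nucleophile and picks up H⁺, giving the more stable (Markovnikov) tertiary carbocation. H2O is released.
Step 2: Nucleophilic capture of the cation by H2O produces the protonated alcohol (an oxonium ion).
After step 2 the species present is an oxonium ion.

oxonium ion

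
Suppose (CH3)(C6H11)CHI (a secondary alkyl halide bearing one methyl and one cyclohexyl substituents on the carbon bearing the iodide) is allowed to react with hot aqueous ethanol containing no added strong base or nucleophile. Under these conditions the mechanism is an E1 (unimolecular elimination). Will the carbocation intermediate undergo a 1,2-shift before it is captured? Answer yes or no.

The first-formed carbocation is secondary.
The adjacent cyclohexyl carbon already bears 2 other carbon substituents and has a hydrogen to migrate; after a 1,2-hydride shift from that carbon the positive charge sits on a tertiary centre.
Tertiary is more stable than secondary, so the shift occurs.

yes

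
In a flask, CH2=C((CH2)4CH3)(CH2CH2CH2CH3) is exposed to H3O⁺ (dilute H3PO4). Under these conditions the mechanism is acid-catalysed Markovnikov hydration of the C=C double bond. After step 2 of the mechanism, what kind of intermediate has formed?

oxonium ion

Step 1: Electrophilic addition begins with the π(C=C) electrons forming a bond to the proton of H3O⁺. Following Markovnikov's rule, the resulting cation is tertiary. H2O is released.
Step 2: A lone pair on the oxygen of H2O attacks the carbocation, forming a C–O bond and an oxonium ion (a protonated alcohol).
After step 2 the species present is an oxonium ion.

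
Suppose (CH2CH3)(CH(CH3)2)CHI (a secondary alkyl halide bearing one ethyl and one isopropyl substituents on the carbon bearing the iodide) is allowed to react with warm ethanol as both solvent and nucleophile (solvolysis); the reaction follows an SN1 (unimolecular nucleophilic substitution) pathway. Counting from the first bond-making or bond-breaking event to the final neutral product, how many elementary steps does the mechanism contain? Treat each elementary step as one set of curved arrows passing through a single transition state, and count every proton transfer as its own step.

4

Step 1: Rate-determining heterolysis of the C–I bond gives I⁻ and a secondary carbocation.
Step 2: Carbocation rearrangement: a 1,2-hydride shift from the adjacent isopropyl carbon converts the initially-formed secondary cation into the more stable tertiary cation.
Step 3: Nucleophilic capture: the oxygen of CH3CH2OH bonds to the cationic carbon, producing an oxonium-ion intermediate.
Step 4: Deprotonation of the oxonium oxygen by solvent ethanol yields the neutral ether.
Total: 4 elementary steps.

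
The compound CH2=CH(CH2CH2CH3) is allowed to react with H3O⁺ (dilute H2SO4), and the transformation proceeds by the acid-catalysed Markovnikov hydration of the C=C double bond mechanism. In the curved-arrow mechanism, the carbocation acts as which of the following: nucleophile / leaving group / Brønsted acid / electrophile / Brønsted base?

Step 2: Nucleophilic capture of the cation by H2O produces the protonated alcohol (an oxonium ion).
The carbocation accepts an electron pair into an empty or π* orbital — it is the electrophile.

electrophile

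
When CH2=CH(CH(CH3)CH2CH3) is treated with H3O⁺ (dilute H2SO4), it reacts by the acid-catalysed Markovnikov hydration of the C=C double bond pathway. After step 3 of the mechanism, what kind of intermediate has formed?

Step 1: The π electrons of the C=C bond attack a proton of H3O⁺; Markovnikov addition places the new C–H on the less-substituted alkene carbon, so the positive charge ends up on the more-substituted carbon — a secondary carbocation. H2O is released.
Step 2: Carbocation rearrangement: a 1,2-hydride shift from the adjacent sec-butyl carbon converts the initially-formed secondary cation into the more stable tertiary cation.
Step 3: Nucleophilic capture of the cation by H2O produces the protonated alcohol (an oxonium ion).
After step 3 the species present is an oxonium ion.

oxonium ion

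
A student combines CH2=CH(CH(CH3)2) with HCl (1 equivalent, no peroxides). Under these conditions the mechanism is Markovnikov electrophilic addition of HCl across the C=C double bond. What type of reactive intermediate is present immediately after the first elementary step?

secondary carbocation

Step 1: The π electrons of the C=C bond attack a proton of HCl; Markovnikov addition places the new C–H on the less-substituted alkene carbon, so the positive charge ends up on the more-substituted carbon — a secondary carbocation. The H–Cl bond breaks heterolytically, releasing Cl⁻.
After step 1 the species present is a secondary carbocation.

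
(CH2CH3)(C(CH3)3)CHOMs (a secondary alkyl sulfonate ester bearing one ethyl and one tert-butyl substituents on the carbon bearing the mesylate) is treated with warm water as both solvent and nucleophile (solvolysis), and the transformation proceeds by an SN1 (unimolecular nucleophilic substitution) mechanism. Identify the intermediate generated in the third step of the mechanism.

Step 1: Rate-determining heterolysis of the C–O bond gives MsO⁻ and a secondary carbocation.
Step 2: A methyl group with its bonding pair migrates from the adjacent tert-butyl carbon to the cationic centre — a 1,2-methyl shift — upgrading the secondary cation to a tertiary one.
Step 3: H2O donates an oxygen lone pair into the empty p orbital of the cation, giving a protonated alcohol (an oxonium ion).
After step 3 the species present is an oxonium ion.

oxonium ion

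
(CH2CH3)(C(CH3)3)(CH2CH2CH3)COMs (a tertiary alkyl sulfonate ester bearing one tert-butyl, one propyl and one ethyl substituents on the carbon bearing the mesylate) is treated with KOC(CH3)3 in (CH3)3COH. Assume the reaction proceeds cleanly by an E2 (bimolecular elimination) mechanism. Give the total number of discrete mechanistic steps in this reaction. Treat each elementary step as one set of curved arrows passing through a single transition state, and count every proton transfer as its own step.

1

Step 1: Concerted anti-periplanar elimination: (CH3)3CO⁻ abstracts a β-H while MsO⁻ leaves, and the C–H electrons become the new C=C π bond — all in a single transition state.
Total: 1 elementary step.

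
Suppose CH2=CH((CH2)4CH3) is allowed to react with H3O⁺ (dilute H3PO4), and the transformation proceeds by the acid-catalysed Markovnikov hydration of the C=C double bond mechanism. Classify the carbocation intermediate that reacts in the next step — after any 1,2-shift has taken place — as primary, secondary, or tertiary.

Step 1: Electrophilic addition begins with the π(C=C) electrons forming a bond to the proton of H3O⁺. Following Markovnikov's rule, the resulting cation is secondary. H2O is released.
No single 1,2-shift to an adjacent carbon would give a more-substituted cation, so no rearrangement occurs.

secondary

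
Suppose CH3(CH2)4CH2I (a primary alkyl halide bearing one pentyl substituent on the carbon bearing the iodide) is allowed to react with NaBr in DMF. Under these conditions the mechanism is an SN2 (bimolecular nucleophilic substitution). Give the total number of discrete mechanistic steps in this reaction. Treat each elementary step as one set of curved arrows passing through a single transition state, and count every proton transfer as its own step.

1

Step 1: Br⁻ attacks the back face of the α-carbon while I⁻ departs with the C–I bonding pair — a single concerted displacement through a pentacoordinate transition state.
Total: 1 elementary step.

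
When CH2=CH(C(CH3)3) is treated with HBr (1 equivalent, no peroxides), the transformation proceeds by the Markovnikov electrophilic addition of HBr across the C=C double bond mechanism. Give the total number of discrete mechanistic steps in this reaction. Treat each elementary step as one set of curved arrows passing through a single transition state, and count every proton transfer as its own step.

3

Step 1: Electrophilic addition begins with the π(C=C) electrons forming a bond to the proton of HBr. Following Markovnikov's rule, the resulting cation is secondary. The H–Br bond breaks heterolytically, releasing Br⁻.
Step 2: A methyl group with its bonding pair migrates from the adjacent tert-butyl carbon to the cationic centre — a 1,2-methyl shift — upgrading the secondary cation to a tertiary one.
Step 3: Br⁻ captures the cation: a lone pair on Br⁻ fills the empty p orbital, producing the alkyl halide product.
Total: 3 elementary steps.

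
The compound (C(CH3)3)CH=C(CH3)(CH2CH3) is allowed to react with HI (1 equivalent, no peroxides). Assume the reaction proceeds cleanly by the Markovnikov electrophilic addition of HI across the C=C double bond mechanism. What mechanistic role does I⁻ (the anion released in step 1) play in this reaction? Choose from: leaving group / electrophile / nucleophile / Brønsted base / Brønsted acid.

nucleophile

Step 2: The I⁻ anion donates a lone pair to the carbocation, forming the new C–I σ-bond and giving the neutral alkyl halide.
I⁻ (the anion released in step 1) donates an electron pair to form a new σ-bond to carbon — it is the nucleophile.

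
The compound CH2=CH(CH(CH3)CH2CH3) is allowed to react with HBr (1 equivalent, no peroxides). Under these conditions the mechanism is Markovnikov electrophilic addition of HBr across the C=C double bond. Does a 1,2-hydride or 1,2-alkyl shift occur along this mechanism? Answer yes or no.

The first-formed carbocation is secondary.
The adjacent sec-butyl carbon already bears 2 other carbon substituents and has a hydrogen to migrate; after a 1,2-hydride shift from that carbon the positive charge sits on a tertiary centre.
Tertiary is more stable than secondary, so the shift occurs.

yes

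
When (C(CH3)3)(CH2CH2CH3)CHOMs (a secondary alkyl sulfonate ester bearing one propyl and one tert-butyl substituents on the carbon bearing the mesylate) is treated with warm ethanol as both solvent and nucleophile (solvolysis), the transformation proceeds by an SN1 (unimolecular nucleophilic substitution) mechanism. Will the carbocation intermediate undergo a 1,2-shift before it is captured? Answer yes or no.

yes

The first-formed carbocation is secondary.
The adjacent tert-butyl carbon has no hydrogen but bears methyl groups; migration of one methyl with its bonding pair (a 1,2-methyl shift) places the charge on a tertiary centre.
Tertiary is more stable than secondary, so the shift occurs.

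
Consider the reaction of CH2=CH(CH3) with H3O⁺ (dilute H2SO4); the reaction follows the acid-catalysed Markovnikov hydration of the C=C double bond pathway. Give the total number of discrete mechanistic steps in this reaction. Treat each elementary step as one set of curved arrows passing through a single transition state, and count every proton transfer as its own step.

Step 1: Electrophilic addition begins with the π(C=C) electrons forming a bond to the proton of H3O⁺. Following Markovnikov's rule, the resulting cation is secondary. H2O is released.
(No 1,2-shift: no single shift to an adjacent carbon would give a more stable cation.)
Step 2: A lone pair on the oxygen of H2O attacks the carbocation, forming a C–O bond and an oxonium ion (a protonated alcohol).
Step 3: Proton transfer from the O–H of the oxonium ion to H2O completes the catalytic cycle and yields the alcohol.
Total: 3 elementary steps.

3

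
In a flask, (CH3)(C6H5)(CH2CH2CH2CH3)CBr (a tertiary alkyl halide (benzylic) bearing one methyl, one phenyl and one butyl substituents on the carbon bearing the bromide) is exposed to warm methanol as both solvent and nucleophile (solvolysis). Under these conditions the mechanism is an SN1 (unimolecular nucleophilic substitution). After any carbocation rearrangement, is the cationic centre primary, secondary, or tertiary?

tertiary

Step 1: Ionisation: the C–Br σ-bond cleaves heterolytically; both bonding electrons depart with Br⁻, leaving a tertiary carbocation at the α-carbon.
No single 1,2-shift to an adjacent carbon would give a more-substituted cation, so no rearrangement occurs.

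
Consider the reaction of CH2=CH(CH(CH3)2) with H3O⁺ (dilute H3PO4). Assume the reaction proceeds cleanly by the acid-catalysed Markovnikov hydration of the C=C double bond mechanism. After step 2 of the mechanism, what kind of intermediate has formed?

tertiary carbocation

Step 1: The π electrons of the C=C bond attack a proton of H3O⁺; Markovnikov addition places the new C–H on the less-substituted alkene carbon, so the positive charge ends up on the more-substituted carbon — a secondary carbocation. H2O is released.
Step 2: Carbocation rearrangement: a 1,2-hydride shift from the adjacent isopropyl carbon converts the initially-formed secondary cation into the more stable tertiary cation.
After step 2 the species present is a tertiary carbocation.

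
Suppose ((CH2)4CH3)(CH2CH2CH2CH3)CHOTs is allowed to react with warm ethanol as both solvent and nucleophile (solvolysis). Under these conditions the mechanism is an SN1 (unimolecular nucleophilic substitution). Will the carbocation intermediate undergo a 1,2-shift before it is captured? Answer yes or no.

no

The first-formed carbocation is secondary.
No single 1,2-shift to an adjacent carbon would produce a more-substituted cation than the one already present, so no rearrangement occurs.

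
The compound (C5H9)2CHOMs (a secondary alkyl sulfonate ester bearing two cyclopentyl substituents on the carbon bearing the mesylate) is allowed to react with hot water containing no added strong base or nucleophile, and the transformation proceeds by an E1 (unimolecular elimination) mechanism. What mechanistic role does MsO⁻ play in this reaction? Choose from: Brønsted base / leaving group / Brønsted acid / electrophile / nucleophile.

leaving group

Step 1: Ionisation: the C–O σ-bond cleaves heterolytically; both bonding electrons depart with MsO⁻, leaving a secondary carbocation at the α-carbon.
MsO⁻ departs with both electrons of the breaking σ-bond — that is the definition of a leaving group.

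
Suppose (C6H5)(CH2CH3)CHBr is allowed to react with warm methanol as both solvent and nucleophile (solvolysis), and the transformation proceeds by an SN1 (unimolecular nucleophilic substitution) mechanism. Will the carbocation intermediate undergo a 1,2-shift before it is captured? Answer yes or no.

no

The first-formed carbocation is secondary.
No single 1,2-shift to an adjacent carbon would produce a more-substituted cation than the one already present, so no rearrangement occurs.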